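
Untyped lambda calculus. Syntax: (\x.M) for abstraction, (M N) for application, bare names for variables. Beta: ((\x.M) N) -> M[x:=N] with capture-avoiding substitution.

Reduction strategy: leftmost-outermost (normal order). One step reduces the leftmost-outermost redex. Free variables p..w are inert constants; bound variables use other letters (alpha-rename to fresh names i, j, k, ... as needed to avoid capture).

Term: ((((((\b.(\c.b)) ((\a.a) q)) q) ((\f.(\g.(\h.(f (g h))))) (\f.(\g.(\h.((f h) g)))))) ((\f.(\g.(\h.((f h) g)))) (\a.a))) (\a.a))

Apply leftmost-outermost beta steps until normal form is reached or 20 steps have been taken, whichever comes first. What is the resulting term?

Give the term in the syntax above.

Step 0: ((((((\b.(\c.b)) ((\a.a) q)) q) ((\f.(\g.(\h.(f (g h))))) (\f.(\g.(\h.((f h) g)))))) ((\f.(\g.(\h.((f h) g)))) (\a.a))) (\a.a))
Step 1: (((((\c.((\a.a) q)) q) ((\f.(\g.(\h.(f (g h))))) (\f.(\g.(\h.((f h) g)))))) ((\f.(\g.(\h.((f h) g)))) (\a.a))) (\a.a))
Step 2: (((((\a.a) q) ((\f.(\g.(\h.(f (g h))))) (\f.(\g.(\h.((f h) g)))))) ((\f.(\g.(\h.((f h) g)))) (\a.a))) (\a.a))
Step 3: (((q ((\f.(\g.(\h.(f (g h))))) (\f.(\g.(\h.((f h) g)))))) ((\f.(\g.(\h.((f h) g)))) (\a.a))) (\a.a))
Step 4: (((q (\g.(\h.((\f.(\g.(\h.((f h) g)))) (g h))))) ((\f.(\g.(\h.((f h) g)))) (\a.a))) (\a.a))
Step 5: (((q (\g.(\h.(\i.(\j.(((g h) j) i)))))) ((\f.(\g.(\h.((f h) g)))) (\a.a))) (\a.a))
Step 6: (((q (\g.(\h.(\i.(\j.(((g h) j) i)))))) (\g.(\h.(((\a.a) h) g)))) (\a.a))
Step 7: (((q (\g.(\h.(\i.(\j.(((g h) j) i)))))) (\g.(\h.(h g)))) (\a.a))

Answer: (((q (\g.(\h.(\i.(\j.(((g h) j) i)))))) (\g.(\h.(h g)))) (\a.a))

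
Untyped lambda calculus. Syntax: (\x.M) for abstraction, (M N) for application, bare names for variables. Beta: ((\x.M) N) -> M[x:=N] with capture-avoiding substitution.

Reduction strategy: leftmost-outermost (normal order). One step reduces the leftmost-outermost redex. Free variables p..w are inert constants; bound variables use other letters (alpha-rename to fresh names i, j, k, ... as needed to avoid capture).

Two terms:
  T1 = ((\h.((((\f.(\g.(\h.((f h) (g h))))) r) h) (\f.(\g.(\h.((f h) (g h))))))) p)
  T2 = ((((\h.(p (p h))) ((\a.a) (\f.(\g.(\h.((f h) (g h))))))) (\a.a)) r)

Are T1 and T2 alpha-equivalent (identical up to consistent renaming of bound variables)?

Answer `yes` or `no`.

Term 1: ((\h.((((\f.(\g.(\h.((f h) (g h))))) r) h) (\f.(\g.(\h.((f h) (g h))))))) p)
Term 2: ((((\h.(p (p h))) ((\a.a) (\f.(\g.(\h.((f h) (g h))))))) (\a.a)) r)
Alpha-equivalence: compare structure up to binder renaming.
Result: False

Answer: no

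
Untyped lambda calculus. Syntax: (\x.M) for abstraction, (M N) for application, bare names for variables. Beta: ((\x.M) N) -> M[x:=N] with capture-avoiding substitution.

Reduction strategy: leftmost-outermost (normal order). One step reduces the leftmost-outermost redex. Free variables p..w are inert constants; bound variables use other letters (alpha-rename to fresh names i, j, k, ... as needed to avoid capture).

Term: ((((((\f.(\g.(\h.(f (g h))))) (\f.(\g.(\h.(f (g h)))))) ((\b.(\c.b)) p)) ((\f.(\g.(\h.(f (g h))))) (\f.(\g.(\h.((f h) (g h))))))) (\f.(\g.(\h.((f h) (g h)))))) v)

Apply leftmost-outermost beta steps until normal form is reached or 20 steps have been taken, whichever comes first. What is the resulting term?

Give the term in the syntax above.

Answer: (p (\g.(\h.((v h) (g h)))))

Derivation:
Step 0: ((((((\f.(\g.(\h.(f (g h))))) (\f.(\g.(\h.(f (g h)))))) ((\b.(\c.b)) p)) ((\f.(\g.(\h.(f (g h))))) (\f.(\g.(\h.((f h) (g h))))))) (\f.(\g.(\h.((f h) (g h)))))) v)
Step 1: (((((\g.(\h.((\f.(\g.(\h.(f (g h))))) (g h)))) ((\b.(\c.b)) p)) ((\f.(\g.(\h.(f (g h))))) (\f.(\g.(\h.((f h) (g h))))))) (\f.(\g.(\h.((f h) (g h)))))) v)
Step 2: ((((\h.((\f.(\g.(\h.(f (g h))))) (((\b.(\c.b)) p) h))) ((\f.(\g.(\h.(f (g h))))) (\f.(\g.(\h.((f h) (g h))))))) (\f.(\g.(\h.((f h) (g h)))))) v)
Step 3: ((((\f.(\g.(\h.(f (g h))))) (((\b.(\c.b)) p) ((\f.(\g.(\h.(f (g h))))) (\f.(\g.(\h.((f h) (g h)))))))) (\f.(\g.(\h.((f h) (g h)))))) v)
Step 4: (((\g.(\h.((((\b.(\c.b)) p) ((\f.(\g.(\h.(f (g h))))) (\f.(\g.(\h.((f h) (g h))))))) (g h)))) (\f.(\g.(\h.((f h) (g h)))))) v)
Step 5: ((\h.((((\b.(\c.b)) p) ((\f.(\g.(\h.(f (g h))))) (\f.(\g.(\h.((f h) (g h))))))) ((\f.(\g.(\h.((f h) (g h))))) h))) v)
Step 6: ((((\b.(\c.b)) p) ((\f.(\g.(\h.(f (g h))))) (\f.(\g.(\h.((f h) (g h))))))) ((\f.(\g.(\h.((f h) (g h))))) v))
Step 7: (((\c.p) ((\f.(\g.(\h.(f (g h))))) (\f.(\g.(\h.((f h) (g h))))))) ((\f.(\g.(\h.((f h) (g h))))) v))
Step 8: (p ((\f.(\g.(\h.((f h) (g h))))) v))
Step 9: (p (\g.(\h.((v h) (g h)))))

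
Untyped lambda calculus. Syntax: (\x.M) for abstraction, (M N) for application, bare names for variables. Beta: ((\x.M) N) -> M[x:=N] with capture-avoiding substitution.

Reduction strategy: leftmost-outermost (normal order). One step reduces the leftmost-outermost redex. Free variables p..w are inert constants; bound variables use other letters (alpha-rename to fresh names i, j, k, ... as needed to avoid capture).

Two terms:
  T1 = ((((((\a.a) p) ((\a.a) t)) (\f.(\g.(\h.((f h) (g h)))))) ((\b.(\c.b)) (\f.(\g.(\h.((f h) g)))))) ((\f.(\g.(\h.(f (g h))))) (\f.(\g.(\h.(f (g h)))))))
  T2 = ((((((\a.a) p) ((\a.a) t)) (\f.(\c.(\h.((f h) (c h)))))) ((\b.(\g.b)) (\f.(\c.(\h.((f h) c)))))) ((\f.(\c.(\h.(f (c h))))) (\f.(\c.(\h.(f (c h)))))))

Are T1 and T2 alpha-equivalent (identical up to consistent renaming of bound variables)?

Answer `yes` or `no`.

Answer: yes

Derivation:
Term 1: ((((((\a.a) p) ((\a.a) t)) (\f.(\g.(\h.((f h) (g h)))))) ((\b.(\c.b)) (\f.(\g.(\h.((f h) g)))))) ((\f.(\g.(\h.(f (g h))))) (\f.(\g.(\h.(f (g h)))))))
Term 2: ((((((\a.a) p) ((\a.a) t)) (\f.(\c.(\h.((f h) (c h)))))) ((\b.(\g.b)) (\f.(\c.(\h.((f h) c)))))) ((\f.(\c.(\h.(f (c h))))) (\f.(\c.(\h.(f (c h)))))))
Alpha-equivalence: compare structure up to binder renaming.
Result: True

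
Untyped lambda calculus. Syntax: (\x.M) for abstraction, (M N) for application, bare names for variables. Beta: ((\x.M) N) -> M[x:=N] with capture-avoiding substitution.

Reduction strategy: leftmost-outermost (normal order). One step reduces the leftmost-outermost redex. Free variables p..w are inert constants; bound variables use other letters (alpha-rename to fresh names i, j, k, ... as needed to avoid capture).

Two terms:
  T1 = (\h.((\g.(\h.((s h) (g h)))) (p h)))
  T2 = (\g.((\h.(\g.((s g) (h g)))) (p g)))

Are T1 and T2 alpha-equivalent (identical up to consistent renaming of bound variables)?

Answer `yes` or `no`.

Term 1: (\h.((\g.(\h.((s h) (g h)))) (p h)))
Term 2: (\g.((\h.(\g.((s g) (h g)))) (p g)))
Alpha-equivalence: compare structure up to binder renaming.
Result: True

Answer: yes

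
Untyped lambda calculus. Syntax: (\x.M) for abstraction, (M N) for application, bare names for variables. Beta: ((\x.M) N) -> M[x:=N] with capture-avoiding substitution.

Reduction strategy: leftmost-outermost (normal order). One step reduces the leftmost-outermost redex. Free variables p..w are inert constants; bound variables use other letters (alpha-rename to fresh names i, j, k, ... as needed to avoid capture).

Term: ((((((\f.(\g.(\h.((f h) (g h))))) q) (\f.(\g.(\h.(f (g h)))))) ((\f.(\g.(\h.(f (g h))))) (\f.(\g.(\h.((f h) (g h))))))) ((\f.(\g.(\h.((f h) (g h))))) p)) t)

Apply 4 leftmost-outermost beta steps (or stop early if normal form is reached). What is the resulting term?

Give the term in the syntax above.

Answer: ((((q (\g.(\h.((\f.(\g.(\h.((f h) (g h))))) (g h))))) ((\f.(\g.(\h.(f (g h))))) ((\f.(\g.(\h.(f (g h))))) (\f.(\g.(\h.((f h) (g h)))))))) ((\f.(\g.(\h.((f h) (g h))))) p)) t)

Derivation:
Step 0: ((((((\f.(\g.(\h.((f h) (g h))))) q) (\f.(\g.(\h.(f (g h)))))) ((\f.(\g.(\h.(f (g h))))) (\f.(\g.(\h.((f h) (g h))))))) ((\f.(\g.(\h.((f h) (g h))))) p)) t)
Step 1: (((((\g.(\h.((q h) (g h)))) (\f.(\g.(\h.(f (g h)))))) ((\f.(\g.(\h.(f (g h))))) (\f.(\g.(\h.((f h) (g h))))))) ((\f.(\g.(\h.((f h) (g h))))) p)) t)
Step 2: ((((\h.((q h) ((\f.(\g.(\h.(f (g h))))) h))) ((\f.(\g.(\h.(f (g h))))) (\f.(\g.(\h.((f h) (g h))))))) ((\f.(\g.(\h.((f h) (g h))))) p)) t)
Step 3: ((((q ((\f.(\g.(\h.(f (g h))))) (\f.(\g.(\h.((f h) (g h))))))) ((\f.(\g.(\h.(f (g h))))) ((\f.(\g.(\h.(f (g h))))) (\f.(\g.(\h.((f h) (g h)))))))) ((\f.(\g.(\h.((f h) (g h))))) p)) t)
Step 4: ((((q (\g.(\h.((\f.(\g.(\h.((f h) (g h))))) (g h))))) ((\f.(\g.(\h.(f (g h))))) ((\f.(\g.(\h.(f (g h))))) (\f.(\g.(\h.((f h) (g h)))))))) ((\f.(\g.(\h.((f h) (g h))))) p)) t)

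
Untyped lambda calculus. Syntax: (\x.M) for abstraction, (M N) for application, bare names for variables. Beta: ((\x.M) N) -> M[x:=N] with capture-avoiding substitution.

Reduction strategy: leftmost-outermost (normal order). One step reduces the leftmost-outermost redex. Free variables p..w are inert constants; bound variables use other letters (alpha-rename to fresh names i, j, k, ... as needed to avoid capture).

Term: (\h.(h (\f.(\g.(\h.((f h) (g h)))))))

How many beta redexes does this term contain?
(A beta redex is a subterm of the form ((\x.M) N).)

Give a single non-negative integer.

Term: (\h.(h (\f.(\g.(\h.((f h) (g h)))))))
  (no redexes)
Total redexes: 0

Answer: 0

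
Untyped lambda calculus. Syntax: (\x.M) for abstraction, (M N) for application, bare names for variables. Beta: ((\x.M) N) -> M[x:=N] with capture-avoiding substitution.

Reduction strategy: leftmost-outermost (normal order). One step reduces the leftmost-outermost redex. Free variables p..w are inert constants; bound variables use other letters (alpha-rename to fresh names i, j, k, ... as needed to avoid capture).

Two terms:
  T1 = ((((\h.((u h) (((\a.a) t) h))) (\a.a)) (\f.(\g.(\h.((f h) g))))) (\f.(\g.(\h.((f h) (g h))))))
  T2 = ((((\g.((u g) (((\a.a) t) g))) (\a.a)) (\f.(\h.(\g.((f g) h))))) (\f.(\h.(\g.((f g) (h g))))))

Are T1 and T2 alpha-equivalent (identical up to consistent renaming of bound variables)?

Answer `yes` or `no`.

Term 1: ((((\h.((u h) (((\a.a) t) h))) (\a.a)) (\f.(\g.(\h.((f h) g))))) (\f.(\g.(\h.((f h) (g h))))))
Term 2: ((((\g.((u g) (((\a.a) t) g))) (\a.a)) (\f.(\h.(\g.((f g) h))))) (\f.(\h.(\g.((f g) (h g))))))
Alpha-equivalence: compare structure up to binder renaming.
Result: True

Answer: yes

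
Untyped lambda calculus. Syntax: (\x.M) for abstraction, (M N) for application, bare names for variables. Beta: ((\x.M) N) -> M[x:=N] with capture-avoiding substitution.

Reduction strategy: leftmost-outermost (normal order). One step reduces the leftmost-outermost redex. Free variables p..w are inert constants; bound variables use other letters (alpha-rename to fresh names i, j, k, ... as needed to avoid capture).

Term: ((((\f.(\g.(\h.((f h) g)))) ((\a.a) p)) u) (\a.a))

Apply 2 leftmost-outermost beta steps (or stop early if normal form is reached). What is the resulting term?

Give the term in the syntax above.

Answer: ((\h.((((\a.a) p) h) u)) (\a.a))

Derivation:
Step 0: ((((\f.(\g.(\h.((f h) g)))) ((\a.a) p)) u) (\a.a))
Step 1: (((\g.(\h.((((\a.a) p) h) g))) u) (\a.a))
Step 2: ((\h.((((\a.a) p) h) u)) (\a.a))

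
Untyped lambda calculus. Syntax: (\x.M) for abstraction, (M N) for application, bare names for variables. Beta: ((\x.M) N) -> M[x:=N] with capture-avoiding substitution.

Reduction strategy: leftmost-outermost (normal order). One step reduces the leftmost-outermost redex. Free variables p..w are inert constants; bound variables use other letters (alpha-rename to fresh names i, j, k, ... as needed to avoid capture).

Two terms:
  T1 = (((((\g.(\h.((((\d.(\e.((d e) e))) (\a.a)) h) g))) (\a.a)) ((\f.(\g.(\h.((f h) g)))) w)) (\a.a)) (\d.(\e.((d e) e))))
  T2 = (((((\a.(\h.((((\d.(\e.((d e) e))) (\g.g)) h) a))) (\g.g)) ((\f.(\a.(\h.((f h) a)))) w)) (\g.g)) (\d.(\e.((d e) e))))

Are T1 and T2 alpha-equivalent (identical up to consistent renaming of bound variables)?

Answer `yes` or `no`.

Term 1: (((((\g.(\h.((((\d.(\e.((d e) e))) (\a.a)) h) g))) (\a.a)) ((\f.(\g.(\h.((f h) g)))) w)) (\a.a)) (\d.(\e.((d e) e))))
Term 2: (((((\a.(\h.((((\d.(\e.((d e) e))) (\g.g)) h) a))) (\g.g)) ((\f.(\a.(\h.((f h) a)))) w)) (\g.g)) (\d.(\e.((d e) e))))
Alpha-equivalence: compare structure up to binder renaming.
Result: True

Answer: yes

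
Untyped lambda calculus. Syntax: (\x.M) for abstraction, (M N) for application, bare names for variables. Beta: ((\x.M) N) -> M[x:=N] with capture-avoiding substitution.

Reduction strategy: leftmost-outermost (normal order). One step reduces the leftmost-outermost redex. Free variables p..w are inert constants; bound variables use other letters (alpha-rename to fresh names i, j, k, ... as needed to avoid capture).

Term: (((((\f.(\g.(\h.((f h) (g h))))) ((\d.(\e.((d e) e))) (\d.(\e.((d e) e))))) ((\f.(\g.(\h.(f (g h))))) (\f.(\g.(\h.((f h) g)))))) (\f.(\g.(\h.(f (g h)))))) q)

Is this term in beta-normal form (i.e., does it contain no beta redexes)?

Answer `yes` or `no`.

Term: (((((\f.(\g.(\h.((f h) (g h))))) ((\d.(\e.((d e) e))) (\d.(\e.((d e) e))))) ((\f.(\g.(\h.(f (g h))))) (\f.(\g.(\h.((f h) g)))))) (\f.(\g.(\h.(f (g h)))))) q)
Found 3 beta redex(es).

Answer: no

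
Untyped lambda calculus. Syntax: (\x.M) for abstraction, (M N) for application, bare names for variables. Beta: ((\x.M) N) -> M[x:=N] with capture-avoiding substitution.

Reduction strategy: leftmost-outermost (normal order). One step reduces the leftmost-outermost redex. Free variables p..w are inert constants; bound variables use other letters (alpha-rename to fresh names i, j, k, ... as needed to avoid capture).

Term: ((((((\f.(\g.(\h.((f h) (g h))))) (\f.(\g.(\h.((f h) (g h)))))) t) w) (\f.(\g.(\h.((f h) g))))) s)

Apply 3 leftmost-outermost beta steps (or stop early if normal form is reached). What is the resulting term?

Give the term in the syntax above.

Step 0: ((((((\f.(\g.(\h.((f h) (g h))))) (\f.(\g.(\h.((f h) (g h)))))) t) w) (\f.(\g.(\h.((f h) g))))) s)
Step 1: (((((\g.(\h.(((\f.(\g.(\h.((f h) (g h))))) h) (g h)))) t) w) (\f.(\g.(\h.((f h) g))))) s)
Step 2: ((((\h.(((\f.(\g.(\h.((f h) (g h))))) h) (t h))) w) (\f.(\g.(\h.((f h) g))))) s)
Step 3: (((((\f.(\g.(\h.((f h) (g h))))) w) (t w)) (\f.(\g.(\h.((f h) g))))) s)

Answer: (((((\f.(\g.(\h.((f h) (g h))))) w) (t w)) (\f.(\g.(\h.((f h) g))))) s)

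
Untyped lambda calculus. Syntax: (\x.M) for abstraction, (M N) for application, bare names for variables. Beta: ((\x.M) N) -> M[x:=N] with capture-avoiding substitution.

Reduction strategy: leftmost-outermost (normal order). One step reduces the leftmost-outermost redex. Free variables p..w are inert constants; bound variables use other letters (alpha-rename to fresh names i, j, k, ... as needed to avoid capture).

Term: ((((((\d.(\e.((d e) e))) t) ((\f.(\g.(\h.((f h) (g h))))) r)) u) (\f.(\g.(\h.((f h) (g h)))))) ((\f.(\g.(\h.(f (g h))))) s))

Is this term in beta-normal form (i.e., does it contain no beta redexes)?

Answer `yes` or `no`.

Term: ((((((\d.(\e.((d e) e))) t) ((\f.(\g.(\h.((f h) (g h))))) r)) u) (\f.(\g.(\h.((f h) (g h)))))) ((\f.(\g.(\h.(f (g h))))) s))
Found 3 beta redex(es).

Answer: no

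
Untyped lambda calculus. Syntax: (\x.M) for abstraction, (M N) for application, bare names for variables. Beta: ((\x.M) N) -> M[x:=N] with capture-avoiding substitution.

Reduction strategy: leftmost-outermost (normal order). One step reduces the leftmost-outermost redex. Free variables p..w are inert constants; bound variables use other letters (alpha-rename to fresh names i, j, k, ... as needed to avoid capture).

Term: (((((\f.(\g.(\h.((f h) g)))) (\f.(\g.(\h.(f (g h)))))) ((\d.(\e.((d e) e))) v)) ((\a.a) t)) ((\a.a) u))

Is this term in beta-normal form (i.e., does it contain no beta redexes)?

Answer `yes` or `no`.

Answer: no

Derivation:
Term: (((((\f.(\g.(\h.((f h) g)))) (\f.(\g.(\h.(f (g h)))))) ((\d.(\e.((d e) e))) v)) ((\a.a) t)) ((\a.a) u))
Found 4 beta redex(es).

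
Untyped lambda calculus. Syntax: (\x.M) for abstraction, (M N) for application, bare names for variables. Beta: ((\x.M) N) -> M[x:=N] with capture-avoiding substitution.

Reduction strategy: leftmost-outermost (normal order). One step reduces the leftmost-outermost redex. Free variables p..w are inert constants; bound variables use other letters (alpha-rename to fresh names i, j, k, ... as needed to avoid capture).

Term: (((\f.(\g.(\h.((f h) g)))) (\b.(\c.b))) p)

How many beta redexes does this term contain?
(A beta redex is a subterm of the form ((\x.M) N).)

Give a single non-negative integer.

Answer: 1

Derivation:
Term: (((\f.(\g.(\h.((f h) g)))) (\b.(\c.b))) p)
  Redex: ((\f.(\g.(\h.((f h) g)))) (\b.(\c.b)))
Total redexes: 1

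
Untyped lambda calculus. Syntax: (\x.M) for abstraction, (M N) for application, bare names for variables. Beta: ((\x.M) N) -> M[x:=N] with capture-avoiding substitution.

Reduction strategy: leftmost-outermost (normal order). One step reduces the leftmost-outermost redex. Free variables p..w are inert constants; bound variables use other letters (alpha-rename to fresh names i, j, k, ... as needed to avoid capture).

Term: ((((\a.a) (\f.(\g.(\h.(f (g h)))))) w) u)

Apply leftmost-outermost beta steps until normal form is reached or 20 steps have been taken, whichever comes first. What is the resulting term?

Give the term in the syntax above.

Answer: (\h.(w (u h)))

Derivation:
Step 0: ((((\a.a) (\f.(\g.(\h.(f (g h)))))) w) u)
Step 1: (((\f.(\g.(\h.(f (g h))))) w) u)
Step 2: ((\g.(\h.(w (g h)))) u)
Step 3: (\h.(w (u h)))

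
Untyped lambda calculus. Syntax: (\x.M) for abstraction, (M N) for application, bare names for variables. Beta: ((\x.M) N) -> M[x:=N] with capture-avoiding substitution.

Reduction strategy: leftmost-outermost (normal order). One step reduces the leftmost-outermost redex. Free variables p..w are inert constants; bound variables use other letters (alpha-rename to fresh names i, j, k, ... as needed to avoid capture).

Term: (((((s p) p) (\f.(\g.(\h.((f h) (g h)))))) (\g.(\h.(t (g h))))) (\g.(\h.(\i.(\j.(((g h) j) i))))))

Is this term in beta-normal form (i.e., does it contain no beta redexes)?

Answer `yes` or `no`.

Answer: yes

Derivation:
Term: (((((s p) p) (\f.(\g.(\h.((f h) (g h)))))) (\g.(\h.(t (g h))))) (\g.(\h.(\i.(\j.(((g h) j) i))))))
No beta redexes found.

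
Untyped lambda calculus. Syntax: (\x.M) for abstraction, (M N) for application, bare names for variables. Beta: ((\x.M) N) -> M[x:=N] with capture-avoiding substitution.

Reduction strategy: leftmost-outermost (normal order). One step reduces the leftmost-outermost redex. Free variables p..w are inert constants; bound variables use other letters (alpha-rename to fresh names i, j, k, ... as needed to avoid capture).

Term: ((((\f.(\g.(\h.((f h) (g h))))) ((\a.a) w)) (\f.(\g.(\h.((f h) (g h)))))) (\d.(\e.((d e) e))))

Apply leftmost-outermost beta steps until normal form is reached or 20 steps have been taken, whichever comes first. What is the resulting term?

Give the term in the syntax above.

Answer: ((w (\d.(\e.((d e) e)))) (\g.(\h.((h (g h)) (g h)))))

Derivation:
Step 0: ((((\f.(\g.(\h.((f h) (g h))))) ((\a.a) w)) (\f.(\g.(\h.((f h) (g h)))))) (\d.(\e.((d e) e))))
Step 1: (((\g.(\h.((((\a.a) w) h) (g h)))) (\f.(\g.(\h.((f h) (g h)))))) (\d.(\e.((d e) e))))
Step 2: ((\h.((((\a.a) w) h) ((\f.(\g.(\h.((f h) (g h))))) h))) (\d.(\e.((d e) e))))
Step 3: ((((\a.a) w) (\d.(\e.((d e) e)))) ((\f.(\g.(\h.((f h) (g h))))) (\d.(\e.((d e) e)))))
Step 4: ((w (\d.(\e.((d e) e)))) ((\f.(\g.(\h.((f h) (g h))))) (\d.(\e.((d e) e)))))
Step 5: ((w (\d.(\e.((d e) e)))) (\g.(\h.(((\d.(\e.((d e) e))) h) (g h)))))
Step 6: ((w (\d.(\e.((d e) e)))) (\g.(\h.((\e.((h e) e)) (g h)))))
Step 7: ((w (\d.(\e.((d e) e)))) (\g.(\h.((h (g h)) (g h)))))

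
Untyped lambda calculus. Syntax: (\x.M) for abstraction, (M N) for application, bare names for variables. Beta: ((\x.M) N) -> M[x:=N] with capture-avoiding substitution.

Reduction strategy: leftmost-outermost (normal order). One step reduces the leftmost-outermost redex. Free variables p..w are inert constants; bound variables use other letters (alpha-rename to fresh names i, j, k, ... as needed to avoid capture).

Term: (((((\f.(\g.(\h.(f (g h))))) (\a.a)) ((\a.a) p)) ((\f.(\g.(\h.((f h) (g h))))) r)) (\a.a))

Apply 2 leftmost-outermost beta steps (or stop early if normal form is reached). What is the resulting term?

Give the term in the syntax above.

Step 0: (((((\f.(\g.(\h.(f (g h))))) (\a.a)) ((\a.a) p)) ((\f.(\g.(\h.((f h) (g h))))) r)) (\a.a))
Step 1: ((((\g.(\h.((\a.a) (g h)))) ((\a.a) p)) ((\f.(\g.(\h.((f h) (g h))))) r)) (\a.a))
Step 2: (((\h.((\a.a) (((\a.a) p) h))) ((\f.(\g.(\h.((f h) (g h))))) r)) (\a.a))

Answer: (((\h.((\a.a) (((\a.a) p) h))) ((\f.(\g.(\h.((f h) (g h))))) r)) (\a.a))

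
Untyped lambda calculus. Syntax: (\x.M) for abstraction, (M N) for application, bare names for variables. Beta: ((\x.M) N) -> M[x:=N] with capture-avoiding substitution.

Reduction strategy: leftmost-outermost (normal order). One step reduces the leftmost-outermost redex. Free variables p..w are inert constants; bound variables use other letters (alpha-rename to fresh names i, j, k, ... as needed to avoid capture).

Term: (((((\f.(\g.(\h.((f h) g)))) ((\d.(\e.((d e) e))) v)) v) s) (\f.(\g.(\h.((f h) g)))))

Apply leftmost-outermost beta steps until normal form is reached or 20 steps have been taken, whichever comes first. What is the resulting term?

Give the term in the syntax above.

Step 0: (((((\f.(\g.(\h.((f h) g)))) ((\d.(\e.((d e) e))) v)) v) s) (\f.(\g.(\h.((f h) g)))))
Step 1: ((((\g.(\h.((((\d.(\e.((d e) e))) v) h) g))) v) s) (\f.(\g.(\h.((f h) g)))))
Step 2: (((\h.((((\d.(\e.((d e) e))) v) h) v)) s) (\f.(\g.(\h.((f h) g)))))
Step 3: (((((\d.(\e.((d e) e))) v) s) v) (\f.(\g.(\h.((f h) g)))))
Step 4: ((((\e.((v e) e)) s) v) (\f.(\g.(\h.((f h) g)))))
Step 5: ((((v s) s) v) (\f.(\g.(\h.((f h) g)))))

Answer: ((((v s) s) v) (\f.(\g.(\h.((f h) g)))))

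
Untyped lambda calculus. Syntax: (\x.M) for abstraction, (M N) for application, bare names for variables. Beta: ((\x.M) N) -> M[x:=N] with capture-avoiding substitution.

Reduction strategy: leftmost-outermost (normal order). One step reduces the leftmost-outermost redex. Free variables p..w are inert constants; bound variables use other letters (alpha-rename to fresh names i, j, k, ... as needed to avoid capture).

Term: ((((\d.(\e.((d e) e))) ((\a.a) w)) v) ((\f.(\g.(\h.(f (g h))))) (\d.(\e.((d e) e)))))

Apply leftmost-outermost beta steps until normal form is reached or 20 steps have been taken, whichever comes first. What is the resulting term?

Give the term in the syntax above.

Answer: (((w v) v) (\g.(\h.(\e.(((g h) e) e)))))

Derivation:
Step 0: ((((\d.(\e.((d e) e))) ((\a.a) w)) v) ((\f.(\g.(\h.(f (g h))))) (\d.(\e.((d e) e)))))
Step 1: (((\e.((((\a.a) w) e) e)) v) ((\f.(\g.(\h.(f (g h))))) (\d.(\e.((d e) e)))))
Step 2: (((((\a.a) w) v) v) ((\f.(\g.(\h.(f (g h))))) (\d.(\e.((d e) e)))))
Step 3: (((w v) v) ((\f.(\g.(\h.(f (g h))))) (\d.(\e.((d e) e)))))
Step 4: (((w v) v) (\g.(\h.((\d.(\e.((d e) e))) (g h)))))
Step 5: (((w v) v) (\g.(\h.(\e.(((g h) e) e)))))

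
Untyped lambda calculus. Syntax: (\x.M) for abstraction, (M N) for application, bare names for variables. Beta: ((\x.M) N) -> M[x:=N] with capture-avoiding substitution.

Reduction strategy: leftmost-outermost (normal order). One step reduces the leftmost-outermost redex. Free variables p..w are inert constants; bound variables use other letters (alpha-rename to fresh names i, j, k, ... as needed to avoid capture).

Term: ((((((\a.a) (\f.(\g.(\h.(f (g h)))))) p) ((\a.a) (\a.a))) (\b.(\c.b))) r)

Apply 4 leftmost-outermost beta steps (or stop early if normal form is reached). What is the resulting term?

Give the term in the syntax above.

Step 0: ((((((\a.a) (\f.(\g.(\h.(f (g h)))))) p) ((\a.a) (\a.a))) (\b.(\c.b))) r)
Step 1: (((((\f.(\g.(\h.(f (g h))))) p) ((\a.a) (\a.a))) (\b.(\c.b))) r)
Step 2: ((((\g.(\h.(p (g h)))) ((\a.a) (\a.a))) (\b.(\c.b))) r)
Step 3: (((\h.(p (((\a.a) (\a.a)) h))) (\b.(\c.b))) r)
Step 4: ((p (((\a.a) (\a.a)) (\b.(\c.b)))) r)

Answer: ((p (((\a.a) (\a.a)) (\b.(\c.b)))) r)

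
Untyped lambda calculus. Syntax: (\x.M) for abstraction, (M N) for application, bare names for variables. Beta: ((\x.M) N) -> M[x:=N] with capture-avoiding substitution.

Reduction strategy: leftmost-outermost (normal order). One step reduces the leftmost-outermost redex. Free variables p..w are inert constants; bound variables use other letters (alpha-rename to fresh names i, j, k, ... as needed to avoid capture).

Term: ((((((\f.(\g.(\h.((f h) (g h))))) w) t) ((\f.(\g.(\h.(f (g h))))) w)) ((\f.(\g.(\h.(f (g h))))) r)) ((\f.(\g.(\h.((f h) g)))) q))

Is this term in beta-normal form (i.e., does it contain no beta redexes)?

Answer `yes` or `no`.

Answer: no

Derivation:
Term: ((((((\f.(\g.(\h.((f h) (g h))))) w) t) ((\f.(\g.(\h.(f (g h))))) w)) ((\f.(\g.(\h.(f (g h))))) r)) ((\f.(\g.(\h.((f h) g)))) q))
Found 4 beta redex(es).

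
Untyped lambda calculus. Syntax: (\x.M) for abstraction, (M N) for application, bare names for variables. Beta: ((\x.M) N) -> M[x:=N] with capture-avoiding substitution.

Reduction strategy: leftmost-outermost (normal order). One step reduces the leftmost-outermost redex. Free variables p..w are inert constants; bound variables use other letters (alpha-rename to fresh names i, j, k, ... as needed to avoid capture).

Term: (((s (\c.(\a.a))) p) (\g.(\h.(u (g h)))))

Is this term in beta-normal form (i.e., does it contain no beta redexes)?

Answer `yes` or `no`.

Term: (((s (\c.(\a.a))) p) (\g.(\h.(u (g h)))))
No beta redexes found.

Answer: yes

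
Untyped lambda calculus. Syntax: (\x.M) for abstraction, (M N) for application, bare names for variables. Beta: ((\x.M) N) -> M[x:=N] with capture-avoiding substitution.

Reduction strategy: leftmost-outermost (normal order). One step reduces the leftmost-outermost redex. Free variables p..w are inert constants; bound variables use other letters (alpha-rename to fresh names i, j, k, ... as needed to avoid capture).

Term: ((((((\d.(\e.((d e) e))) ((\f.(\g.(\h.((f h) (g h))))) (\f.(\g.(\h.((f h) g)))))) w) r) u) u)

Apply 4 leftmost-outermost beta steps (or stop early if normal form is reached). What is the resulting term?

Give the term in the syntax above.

Step 0: ((((((\d.(\e.((d e) e))) ((\f.(\g.(\h.((f h) (g h))))) (\f.(\g.(\h.((f h) g)))))) w) r) u) u)
Step 1: (((((\e.((((\f.(\g.(\h.((f h) (g h))))) (\f.(\g.(\h.((f h) g))))) e) e)) w) r) u) u)
Step 2: (((((((\f.(\g.(\h.((f h) (g h))))) (\f.(\g.(\h.((f h) g))))) w) w) r) u) u)
Step 3: ((((((\g.(\h.(((\f.(\g.(\h.((f h) g)))) h) (g h)))) w) w) r) u) u)
Step 4: (((((\h.(((\f.(\g.(\h.((f h) g)))) h) (w h))) w) r) u) u)

Answer: (((((\h.(((\f.(\g.(\h.((f h) g)))) h) (w h))) w) r) u) u)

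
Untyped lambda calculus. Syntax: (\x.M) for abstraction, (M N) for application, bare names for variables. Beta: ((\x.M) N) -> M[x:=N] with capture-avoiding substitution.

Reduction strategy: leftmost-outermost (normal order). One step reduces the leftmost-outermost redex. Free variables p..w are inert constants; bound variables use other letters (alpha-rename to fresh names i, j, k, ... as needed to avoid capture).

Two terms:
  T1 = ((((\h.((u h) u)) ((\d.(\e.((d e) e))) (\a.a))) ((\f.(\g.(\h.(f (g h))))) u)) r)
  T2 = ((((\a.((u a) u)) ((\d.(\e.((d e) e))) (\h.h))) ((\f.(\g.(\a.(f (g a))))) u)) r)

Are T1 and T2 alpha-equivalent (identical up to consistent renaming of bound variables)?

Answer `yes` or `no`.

Answer: yes

Derivation:
Term 1: ((((\h.((u h) u)) ((\d.(\e.((d e) e))) (\a.a))) ((\f.(\g.(\h.(f (g h))))) u)) r)
Term 2: ((((\a.((u a) u)) ((\d.(\e.((d e) e))) (\h.h))) ((\f.(\g.(\a.(f (g a))))) u)) r)
Alpha-equivalence: compare structure up to binder renaming.
Result: True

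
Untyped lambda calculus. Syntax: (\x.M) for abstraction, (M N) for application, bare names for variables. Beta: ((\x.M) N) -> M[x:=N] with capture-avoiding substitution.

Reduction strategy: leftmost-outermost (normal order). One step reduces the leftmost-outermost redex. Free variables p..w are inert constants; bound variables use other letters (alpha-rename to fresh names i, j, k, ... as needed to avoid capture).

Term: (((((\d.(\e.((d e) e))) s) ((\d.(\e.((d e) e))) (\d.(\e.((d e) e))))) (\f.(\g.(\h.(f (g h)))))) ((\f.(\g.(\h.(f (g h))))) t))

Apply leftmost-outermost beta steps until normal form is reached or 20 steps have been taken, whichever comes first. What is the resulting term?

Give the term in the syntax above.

Step 0: (((((\d.(\e.((d e) e))) s) ((\d.(\e.((d e) e))) (\d.(\e.((d e) e))))) (\f.(\g.(\h.(f (g h)))))) ((\f.(\g.(\h.(f (g h))))) t))
Step 1: ((((\e.((s e) e)) ((\d.(\e.((d e) e))) (\d.(\e.((d e) e))))) (\f.(\g.(\h.(f (g h)))))) ((\f.(\g.(\h.(f (g h))))) t))
Step 2: ((((s ((\d.(\e.((d e) e))) (\d.(\e.((d e) e))))) ((\d.(\e.((d e) e))) (\d.(\e.((d e) e))))) (\f.(\g.(\h.(f (g h)))))) ((\f.(\g.(\h.(f (g h))))) t))
Step 3: ((((s (\e.(((\d.(\e.((d e) e))) e) e))) ((\d.(\e.((d e) e))) (\d.(\e.((d e) e))))) (\f.(\g.(\h.(f (g h)))))) ((\f.(\g.(\h.(f (g h))))) t))
Step 4: ((((s (\e.((\i.((e i) i)) e))) ((\d.(\e.((d e) e))) (\d.(\e.((d e) e))))) (\f.(\g.(\h.(f (g h)))))) ((\f.(\g.(\h.(f (g h))))) t))
Step 5: ((((s (\e.((e e) e))) ((\d.(\e.((d e) e))) (\d.(\e.((d e) e))))) (\f.(\g.(\h.(f (g h)))))) ((\f.(\g.(\h.(f (g h))))) t))
Step 6: ((((s (\e.((e e) e))) (\e.(((\d.(\e.((d e) e))) e) e))) (\f.(\g.(\h.(f (g h)))))) ((\f.(\g.(\h.(f (g h))))) t))
Step 7: ((((s (\e.((e e) e))) (\e.((\i.((e i) i)) e))) (\f.(\g.(\h.(f (g h)))))) ((\f.(\g.(\h.(f (g h))))) t))
Step 8: ((((s (\e.((e e) e))) (\e.((e e) e))) (\f.(\g.(\h.(f (g h)))))) ((\f.(\g.(\h.(f (g h))))) t))
Step 9: ((((s (\e.((e e) e))) (\e.((e e) e))) (\f.(\g.(\h.(f (g h)))))) (\g.(\h.(t (g h)))))

Answer: ((((s (\e.((e e) e))) (\e.((e e) e))) (\f.(\g.(\h.(f (g h)))))) (\g.(\h.(t (g h)))))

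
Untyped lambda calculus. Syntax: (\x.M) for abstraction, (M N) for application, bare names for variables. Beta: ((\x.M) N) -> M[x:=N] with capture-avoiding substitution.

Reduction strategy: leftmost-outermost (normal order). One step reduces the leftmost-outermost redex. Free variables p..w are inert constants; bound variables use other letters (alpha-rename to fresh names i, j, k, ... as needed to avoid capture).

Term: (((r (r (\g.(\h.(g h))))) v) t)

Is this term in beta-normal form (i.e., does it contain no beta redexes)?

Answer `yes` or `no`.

Term: (((r (r (\g.(\h.(g h))))) v) t)
No beta redexes found.

Answer: yes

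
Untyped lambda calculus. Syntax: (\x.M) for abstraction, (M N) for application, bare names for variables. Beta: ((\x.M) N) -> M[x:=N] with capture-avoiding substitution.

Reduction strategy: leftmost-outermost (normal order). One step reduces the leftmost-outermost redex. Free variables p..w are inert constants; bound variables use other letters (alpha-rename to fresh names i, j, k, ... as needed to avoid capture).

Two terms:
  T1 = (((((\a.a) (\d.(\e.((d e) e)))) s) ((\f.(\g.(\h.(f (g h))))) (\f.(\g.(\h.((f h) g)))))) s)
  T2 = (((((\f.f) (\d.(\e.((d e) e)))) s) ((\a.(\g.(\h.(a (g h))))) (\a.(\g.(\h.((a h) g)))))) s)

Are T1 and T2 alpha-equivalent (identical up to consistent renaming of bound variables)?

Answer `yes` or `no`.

Answer: yes

Derivation:
Term 1: (((((\a.a) (\d.(\e.((d e) e)))) s) ((\f.(\g.(\h.(f (g h))))) (\f.(\g.(\h.((f h) g)))))) s)
Term 2: (((((\f.f) (\d.(\e.((d e) e)))) s) ((\a.(\g.(\h.(a (g h))))) (\a.(\g.(\h.((a h) g)))))) s)
Alpha-equivalence: compare structure up to binder renaming.
Result: True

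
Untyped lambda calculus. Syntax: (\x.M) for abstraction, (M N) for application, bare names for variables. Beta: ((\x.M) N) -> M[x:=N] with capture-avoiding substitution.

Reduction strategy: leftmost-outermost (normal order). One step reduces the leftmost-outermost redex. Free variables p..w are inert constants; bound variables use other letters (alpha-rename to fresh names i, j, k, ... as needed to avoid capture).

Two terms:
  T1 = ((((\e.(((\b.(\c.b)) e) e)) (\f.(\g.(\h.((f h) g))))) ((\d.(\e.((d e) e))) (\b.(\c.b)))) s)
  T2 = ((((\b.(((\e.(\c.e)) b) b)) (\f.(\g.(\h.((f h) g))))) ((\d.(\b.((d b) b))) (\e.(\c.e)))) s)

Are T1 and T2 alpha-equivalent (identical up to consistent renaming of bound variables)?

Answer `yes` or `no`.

Answer: yes

Derivation:
Term 1: ((((\e.(((\b.(\c.b)) e) e)) (\f.(\g.(\h.((f h) g))))) ((\d.(\e.((d e) e))) (\b.(\c.b)))) s)
Term 2: ((((\b.(((\e.(\c.e)) b) b)) (\f.(\g.(\h.((f h) g))))) ((\d.(\b.((d b) b))) (\e.(\c.e)))) s)
Alpha-equivalence: compare structure up to binder renaming.
Result: True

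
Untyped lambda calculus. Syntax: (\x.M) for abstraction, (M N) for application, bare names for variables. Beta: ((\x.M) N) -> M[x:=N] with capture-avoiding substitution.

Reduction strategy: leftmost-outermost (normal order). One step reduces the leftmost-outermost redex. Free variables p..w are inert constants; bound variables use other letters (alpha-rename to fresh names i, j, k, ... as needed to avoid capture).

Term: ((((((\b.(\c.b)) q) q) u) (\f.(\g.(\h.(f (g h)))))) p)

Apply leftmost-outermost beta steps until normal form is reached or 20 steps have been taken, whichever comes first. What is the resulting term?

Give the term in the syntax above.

Step 0: ((((((\b.(\c.b)) q) q) u) (\f.(\g.(\h.(f (g h)))))) p)
Step 1: (((((\c.q) q) u) (\f.(\g.(\h.(f (g h)))))) p)
Step 2: (((q u) (\f.(\g.(\h.(f (g h)))))) p)

Answer: (((q u) (\f.(\g.(\h.(f (g h)))))) p)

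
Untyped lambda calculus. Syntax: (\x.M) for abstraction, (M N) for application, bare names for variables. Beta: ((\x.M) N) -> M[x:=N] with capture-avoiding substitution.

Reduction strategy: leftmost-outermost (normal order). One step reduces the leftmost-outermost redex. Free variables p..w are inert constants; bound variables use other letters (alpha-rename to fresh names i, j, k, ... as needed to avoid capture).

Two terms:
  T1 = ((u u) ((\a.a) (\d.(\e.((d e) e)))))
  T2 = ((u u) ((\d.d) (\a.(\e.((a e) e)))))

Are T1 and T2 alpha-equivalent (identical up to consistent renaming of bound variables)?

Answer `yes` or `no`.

Answer: yes

Derivation:
Term 1: ((u u) ((\a.a) (\d.(\e.((d e) e)))))
Term 2: ((u u) ((\d.d) (\a.(\e.((a e) e)))))
Alpha-equivalence: compare structure up to binder renaming.
Result: True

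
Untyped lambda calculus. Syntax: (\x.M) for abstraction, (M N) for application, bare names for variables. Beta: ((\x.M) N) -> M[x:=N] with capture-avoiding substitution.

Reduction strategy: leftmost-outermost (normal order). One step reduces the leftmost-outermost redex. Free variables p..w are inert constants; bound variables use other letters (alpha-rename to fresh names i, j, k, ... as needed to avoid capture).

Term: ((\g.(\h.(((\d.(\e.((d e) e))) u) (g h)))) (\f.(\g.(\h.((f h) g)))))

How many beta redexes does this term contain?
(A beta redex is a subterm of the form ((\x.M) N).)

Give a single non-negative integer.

Term: ((\g.(\h.(((\d.(\e.((d e) e))) u) (g h)))) (\f.(\g.(\h.((f h) g)))))
  Redex: ((\g.(\h.(((\d.(\e.((d e) e))) u) (g h)))) (\f.(\g.(\h.((f h) g)))))
  Redex: ((\d.(\e.((d e) e))) u)
Total redexes: 2

Answer: 2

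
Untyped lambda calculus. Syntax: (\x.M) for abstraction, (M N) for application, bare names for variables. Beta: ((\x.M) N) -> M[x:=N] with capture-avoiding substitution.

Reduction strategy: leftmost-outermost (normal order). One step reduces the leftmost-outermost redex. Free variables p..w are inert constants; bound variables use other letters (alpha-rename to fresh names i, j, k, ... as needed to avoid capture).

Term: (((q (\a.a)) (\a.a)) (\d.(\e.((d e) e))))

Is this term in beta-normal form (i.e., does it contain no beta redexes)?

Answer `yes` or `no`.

Term: (((q (\a.a)) (\a.a)) (\d.(\e.((d e) e))))
No beta redexes found.

Answer: yes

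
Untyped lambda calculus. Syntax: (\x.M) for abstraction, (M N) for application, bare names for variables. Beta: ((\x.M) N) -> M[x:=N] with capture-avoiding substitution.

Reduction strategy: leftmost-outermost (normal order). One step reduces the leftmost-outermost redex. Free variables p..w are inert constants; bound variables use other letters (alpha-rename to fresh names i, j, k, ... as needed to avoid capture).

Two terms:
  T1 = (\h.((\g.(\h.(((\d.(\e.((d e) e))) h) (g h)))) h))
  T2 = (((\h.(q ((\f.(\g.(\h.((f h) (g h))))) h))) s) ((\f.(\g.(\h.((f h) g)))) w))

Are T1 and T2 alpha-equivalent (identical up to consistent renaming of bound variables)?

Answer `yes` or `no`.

Answer: no

Derivation:
Term 1: (\h.((\g.(\h.(((\d.(\e.((d e) e))) h) (g h)))) h))
Term 2: (((\h.(q ((\f.(\g.(\h.((f h) (g h))))) h))) s) ((\f.(\g.(\h.((f h) g)))) w))
Alpha-equivalence: compare structure up to binder renaming.
Result: False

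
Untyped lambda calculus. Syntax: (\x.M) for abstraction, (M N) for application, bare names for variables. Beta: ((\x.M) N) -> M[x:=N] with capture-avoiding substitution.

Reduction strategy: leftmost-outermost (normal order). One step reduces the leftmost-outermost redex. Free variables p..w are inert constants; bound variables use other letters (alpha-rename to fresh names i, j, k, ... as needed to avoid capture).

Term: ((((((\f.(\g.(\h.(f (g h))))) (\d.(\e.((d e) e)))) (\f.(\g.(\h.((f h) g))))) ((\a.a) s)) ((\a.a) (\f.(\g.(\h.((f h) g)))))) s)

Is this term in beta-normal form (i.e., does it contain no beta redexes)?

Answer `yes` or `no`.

Answer: no

Derivation:
Term: ((((((\f.(\g.(\h.(f (g h))))) (\d.(\e.((d e) e)))) (\f.(\g.(\h.((f h) g))))) ((\a.a) s)) ((\a.a) (\f.(\g.(\h.((f h) g)))))) s)
Found 3 beta redex(es).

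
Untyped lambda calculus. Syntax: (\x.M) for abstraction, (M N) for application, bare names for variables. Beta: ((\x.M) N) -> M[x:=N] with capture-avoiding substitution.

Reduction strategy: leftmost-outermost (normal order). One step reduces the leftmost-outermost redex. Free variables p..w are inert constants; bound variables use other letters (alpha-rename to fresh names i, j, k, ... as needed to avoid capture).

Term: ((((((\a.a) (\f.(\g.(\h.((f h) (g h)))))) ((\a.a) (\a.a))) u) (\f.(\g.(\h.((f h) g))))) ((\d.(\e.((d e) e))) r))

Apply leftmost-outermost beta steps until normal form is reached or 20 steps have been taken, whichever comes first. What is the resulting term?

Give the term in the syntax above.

Answer: (\h.(((u (\f.(\g.(\h.((f h) g))))) h) (\e.((r e) e))))

Derivation:
Step 0: ((((((\a.a) (\f.(\g.(\h.((f h) (g h)))))) ((\a.a) (\a.a))) u) (\f.(\g.(\h.((f h) g))))) ((\d.(\e.((d e) e))) r))
Step 1: (((((\f.(\g.(\h.((f h) (g h))))) ((\a.a) (\a.a))) u) (\f.(\g.(\h.((f h) g))))) ((\d.(\e.((d e) e))) r))
Step 2: ((((\g.(\h.((((\a.a) (\a.a)) h) (g h)))) u) (\f.(\g.(\h.((f h) g))))) ((\d.(\e.((d e) e))) r))
Step 3: (((\h.((((\a.a) (\a.a)) h) (u h))) (\f.(\g.(\h.((f h) g))))) ((\d.(\e.((d e) e))) r))
Step 4: (((((\a.a) (\a.a)) (\f.(\g.(\h.((f h) g))))) (u (\f.(\g.(\h.((f h) g)))))) ((\d.(\e.((d e) e))) r))
Step 5: ((((\a.a) (\f.(\g.(\h.((f h) g))))) (u (\f.(\g.(\h.((f h) g)))))) ((\d.(\e.((d e) e))) r))
Step 6: (((\f.(\g.(\h.((f h) g)))) (u (\f.(\g.(\h.((f h) g)))))) ((\d.(\e.((d e) e))) r))
Step 7: ((\g.(\h.(((u (\f.(\g.(\h.((f h) g))))) h) g))) ((\d.(\e.((d e) e))) r))
Step 8: (\h.(((u (\f.(\g.(\h.((f h) g))))) h) ((\d.(\e.((d e) e))) r)))
Step 9: (\h.(((u (\f.(\g.(\h.((f h) g))))) h) (\e.((r e) e))))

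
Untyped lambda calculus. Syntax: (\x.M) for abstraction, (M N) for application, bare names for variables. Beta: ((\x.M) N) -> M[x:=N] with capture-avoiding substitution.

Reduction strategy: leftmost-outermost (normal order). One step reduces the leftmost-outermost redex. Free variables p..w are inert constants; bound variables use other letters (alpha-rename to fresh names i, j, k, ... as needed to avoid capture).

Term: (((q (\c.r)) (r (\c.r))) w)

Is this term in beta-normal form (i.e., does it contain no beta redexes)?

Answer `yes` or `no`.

Answer: yes

Derivation:
Term: (((q (\c.r)) (r (\c.r))) w)
No beta redexes found.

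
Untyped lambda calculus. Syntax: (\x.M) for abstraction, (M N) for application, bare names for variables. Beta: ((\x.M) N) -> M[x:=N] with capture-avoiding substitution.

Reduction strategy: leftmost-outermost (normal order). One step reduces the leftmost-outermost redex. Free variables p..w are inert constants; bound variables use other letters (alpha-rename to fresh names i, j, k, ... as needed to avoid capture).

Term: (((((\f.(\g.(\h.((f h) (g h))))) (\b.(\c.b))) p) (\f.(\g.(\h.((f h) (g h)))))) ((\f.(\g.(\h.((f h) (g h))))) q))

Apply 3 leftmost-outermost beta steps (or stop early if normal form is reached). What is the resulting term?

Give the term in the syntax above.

Step 0: (((((\f.(\g.(\h.((f h) (g h))))) (\b.(\c.b))) p) (\f.(\g.(\h.((f h) (g h)))))) ((\f.(\g.(\h.((f h) (g h))))) q))
Step 1: ((((\g.(\h.(((\b.(\c.b)) h) (g h)))) p) (\f.(\g.(\h.((f h) (g h)))))) ((\f.(\g.(\h.((f h) (g h))))) q))
Step 2: (((\h.(((\b.(\c.b)) h) (p h))) (\f.(\g.(\h.((f h) (g h)))))) ((\f.(\g.(\h.((f h) (g h))))) q))
Step 3: ((((\b.(\c.b)) (\f.(\g.(\h.((f h) (g h)))))) (p (\f.(\g.(\h.((f h) (g h))))))) ((\f.(\g.(\h.((f h) (g h))))) q))

Answer: ((((\b.(\c.b)) (\f.(\g.(\h.((f h) (g h)))))) (p (\f.(\g.(\h.((f h) (g h))))))) ((\f.(\g.(\h.((f h) (g h))))) q))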